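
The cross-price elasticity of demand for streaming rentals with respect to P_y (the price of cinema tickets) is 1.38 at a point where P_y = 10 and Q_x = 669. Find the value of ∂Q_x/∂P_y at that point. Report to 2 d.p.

92.32

ε = (∂Q_x/∂P_y)·(P_y/Q_x) ⇒ ∂Q_x/∂P_y = ε·Q_x/P_y = 1.38 × 669/10 ≈ 92.32.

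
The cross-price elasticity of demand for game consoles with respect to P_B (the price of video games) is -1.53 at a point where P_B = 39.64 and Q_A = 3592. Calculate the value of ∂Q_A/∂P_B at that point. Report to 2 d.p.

ε = (∂Q_A/∂P_B)·(P_B/Q_A) ⇒ ∂Q_A/∂P_B = ε·Q_A/P_B = -1.53 × 3592/39.64 ≈ -138.64.

-138.64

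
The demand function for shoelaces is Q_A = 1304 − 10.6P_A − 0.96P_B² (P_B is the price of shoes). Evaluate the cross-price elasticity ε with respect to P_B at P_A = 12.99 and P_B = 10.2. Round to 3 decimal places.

At P_A = 12.99 and P_B = 10.2: Q_A = 1066.428.
∂Q_A/∂P_B = -1.92P_B = -1.92(10.2) = -19.5840.
ε = (∂Q_A/∂P_B)(P_B/Q_A) = -19.5840 × (10.2/1066.428) ≈ -0.187.
ε < 0: complements.

-0.187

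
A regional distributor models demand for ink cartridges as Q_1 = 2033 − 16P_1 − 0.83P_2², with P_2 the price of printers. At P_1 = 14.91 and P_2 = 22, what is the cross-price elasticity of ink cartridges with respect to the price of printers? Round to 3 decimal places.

-0.577

At P_1 = 14.91 and P_2 = 22: Q_1 = 1392.72.
∂Q_1/∂P_2 = -1.66P_2 = -1.66(22) = -36.5200.
ε = (∂Q_1/∂P_2)(P_2/Q_1) = -36.5200 × (22/1392.72) ≈ -0.577.
ε < 0: complements.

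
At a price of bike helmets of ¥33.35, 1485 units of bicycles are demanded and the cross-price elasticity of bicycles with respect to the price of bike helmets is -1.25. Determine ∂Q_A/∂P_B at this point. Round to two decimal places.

ε = (∂Q_A/∂P_B)·(P_B/Q_A) ⇒ ∂Q_A/∂P_B = ε·Q_A/P_B = -1.25 × 1485/33.35 ≈ -55.66.

-55.66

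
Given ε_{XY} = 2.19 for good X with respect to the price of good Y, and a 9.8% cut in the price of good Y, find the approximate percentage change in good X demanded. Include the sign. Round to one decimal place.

%ΔQ ≈ ε × %ΔP of good Y = 2.19 × (-9.8%) = -21.5%.

-21.5%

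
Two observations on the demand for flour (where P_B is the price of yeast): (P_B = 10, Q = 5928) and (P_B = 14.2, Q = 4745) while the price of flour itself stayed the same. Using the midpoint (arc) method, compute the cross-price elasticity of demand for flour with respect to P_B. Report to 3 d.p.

-0.639

ΔQ_A = 4745 − 5928 = -1183; ΔP_B = 14.2 − 10 = 4.2.
Midpoints: Q̄_A = 5336.5, P̄_B = 12.10.
ε = (ΔQ_A/Q̄_A)/(ΔP_B/P̄_B) = (-1183/5336.5)/(4.2/12.10) ≈ -0.639.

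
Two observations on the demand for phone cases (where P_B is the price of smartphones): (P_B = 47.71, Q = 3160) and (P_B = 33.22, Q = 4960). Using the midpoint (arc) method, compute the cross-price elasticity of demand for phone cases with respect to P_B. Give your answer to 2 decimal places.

ΔQ_A = 4960 − 3160 = 1800; ΔP_B = 33.22 − 47.71 = -14.49.
Midpoints: Q̄_A = 4060.0, P̄_B = 40.47.
ε = (ΔQ_A/Q̄_A)/(ΔP_B/P̄_B) = (1800/4060.0)/(-14.49/40.47) ≈ -1.24.
ε < 0: phone cases and smartphones are complements.

-1.24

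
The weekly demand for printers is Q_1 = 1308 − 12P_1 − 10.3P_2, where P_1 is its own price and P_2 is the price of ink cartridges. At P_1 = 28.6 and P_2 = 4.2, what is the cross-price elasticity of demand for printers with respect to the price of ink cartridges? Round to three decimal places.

-0.047

At P_1 = 28.6 and P_2 = 4.2: Q_1 = 921.54.
∂Q_1/∂P_2 = -10.3.
ε = (∂Q_1/∂P_2)(P_2/Q_1) = -10.3 × (4.2/921.54) ≈ -0.047.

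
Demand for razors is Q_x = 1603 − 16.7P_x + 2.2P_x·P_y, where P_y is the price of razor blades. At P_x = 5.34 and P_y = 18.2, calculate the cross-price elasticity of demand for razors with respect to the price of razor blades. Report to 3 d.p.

At P_x = 5.34 and P_y = 18.2: Q_x = 1727.636.
∂Q_x/∂P_y = 2.2P_x = 2.2(5.34) = 11.7480.
ε = (∂Q_x/∂P_y)(P_y/Q_x) = 11.7480 × (18.2/1727.636) ≈ 0.124.
ε > 0: substitutes.

0.124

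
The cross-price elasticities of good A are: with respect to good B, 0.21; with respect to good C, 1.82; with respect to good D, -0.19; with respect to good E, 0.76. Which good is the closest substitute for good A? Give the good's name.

Substitutes have ε > 0. Among the positive values, 1.82 (good C) is largest.

good C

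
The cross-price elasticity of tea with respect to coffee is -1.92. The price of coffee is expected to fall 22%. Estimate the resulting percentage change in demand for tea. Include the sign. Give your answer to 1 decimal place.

42.2%

%ΔQ ≈ ε × %ΔP of coffee = -1.92 × (-22%) = 42.2%.
Demand for tea rises by about 42.2%.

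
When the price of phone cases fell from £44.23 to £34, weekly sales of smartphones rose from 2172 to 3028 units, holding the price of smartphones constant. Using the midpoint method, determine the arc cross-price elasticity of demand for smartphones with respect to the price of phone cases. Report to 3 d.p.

ΔQ_A = 3028 − 2172 = 856; ΔP_B = 34 − 44.23 = -10.23.
Midpoints: Q̄_A = 2600.0, P̄_B = 39.11.
ε = (ΔQ_A/Q̄_A)/(ΔP_B/P̄_B) = (856/2600.0)/(-10.23/39.11) ≈ -1.259.

-1.259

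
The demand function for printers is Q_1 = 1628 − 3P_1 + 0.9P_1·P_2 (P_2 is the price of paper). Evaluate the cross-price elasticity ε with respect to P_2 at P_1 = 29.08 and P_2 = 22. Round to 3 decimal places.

At P_1 = 29.08 and P_2 = 22: Q_1 = 2116.544.
∂Q_1/∂P_2 = 0.9P_1 = 0.9(29.08) = 26.1720.
ε = (∂Q_1/∂P_2)(P_2/Q_1) = 26.1720 × (22/2116.544) ≈ 0.272.

0.272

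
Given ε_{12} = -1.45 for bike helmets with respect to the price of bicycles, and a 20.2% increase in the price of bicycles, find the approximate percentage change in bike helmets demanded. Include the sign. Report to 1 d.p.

%ΔQ ≈ ε × %ΔP of bicycles = -1.45 × (20.2%) = -29.3%.

-29.3%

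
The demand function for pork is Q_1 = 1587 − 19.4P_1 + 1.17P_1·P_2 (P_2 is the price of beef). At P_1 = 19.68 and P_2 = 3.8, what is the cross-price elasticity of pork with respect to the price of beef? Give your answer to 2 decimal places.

0.07

At P_1 = 19.68 and P_2 = 3.8: Q_1 = 1292.705.
∂Q_1/∂P_2 = 1.17P_1 = 1.17(19.68) = 23.0256.
ε = (∂Q_1/∂P_2)(P_2/Q_1) = 23.0256 × (3.8/1292.705) ≈ 0.07.
ε > 0: substitutes.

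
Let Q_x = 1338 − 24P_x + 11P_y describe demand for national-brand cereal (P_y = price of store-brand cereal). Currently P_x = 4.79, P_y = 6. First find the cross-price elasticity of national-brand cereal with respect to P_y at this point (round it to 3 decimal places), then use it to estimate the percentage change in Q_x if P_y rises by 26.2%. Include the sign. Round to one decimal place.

1.3%

At P_x = 4.79, P_y = 6: Q_x = 1289.04.
∂Q_x/∂P_y = 11.
ε = (∂Q_x/∂P_y)(P_y/Q_x) = 11.0000 × 6/1289.04 ≈ 0.051.
%ΔQ_x ≈ ε × %ΔP_y = 0.051 × (26.2%) = 1.3%.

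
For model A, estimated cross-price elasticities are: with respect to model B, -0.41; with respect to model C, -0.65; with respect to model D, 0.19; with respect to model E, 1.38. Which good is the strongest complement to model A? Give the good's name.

model C

Complements have ε < 0. The most negative value is -0.65 (model C).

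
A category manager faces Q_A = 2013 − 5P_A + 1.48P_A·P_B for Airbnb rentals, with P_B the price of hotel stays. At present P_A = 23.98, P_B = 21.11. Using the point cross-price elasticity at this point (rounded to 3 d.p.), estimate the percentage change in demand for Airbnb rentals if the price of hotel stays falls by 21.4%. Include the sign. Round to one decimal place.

-6.1%

At P_A = 23.98, P_B = 21.11: Q_A = 2642.302.
∂Q_A/∂P_B = 1.48P_A = 35.4904.
ε = (∂Q_A/∂P_B)(P_B/Q_A) = 35.4904 × 21.11/2642.302 ≈ 0.284.
%ΔQ_A ≈ ε × %ΔP_B = 0.284 × (-21.4%) = -6.1%.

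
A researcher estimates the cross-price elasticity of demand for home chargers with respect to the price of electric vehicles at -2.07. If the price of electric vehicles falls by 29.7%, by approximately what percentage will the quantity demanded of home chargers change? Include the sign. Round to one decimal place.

%ΔQ ≈ ε × %ΔP of electric vehicles = -2.07 × (-29.7%) = 61.5%.

61.5%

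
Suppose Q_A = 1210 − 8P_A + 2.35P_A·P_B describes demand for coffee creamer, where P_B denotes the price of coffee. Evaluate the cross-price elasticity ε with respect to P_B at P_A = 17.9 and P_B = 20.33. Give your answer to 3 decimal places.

At P_A = 17.9 and P_B = 20.33: Q_A = 1921.981.
∂Q_A/∂P_B = 2.35P_A = 2.35(17.9) = 42.0650.
ε = (∂Q_A/∂P_B)(P_B/Q_A) = 42.0650 × (20.33/1921.981) ≈ 0.445.

0.445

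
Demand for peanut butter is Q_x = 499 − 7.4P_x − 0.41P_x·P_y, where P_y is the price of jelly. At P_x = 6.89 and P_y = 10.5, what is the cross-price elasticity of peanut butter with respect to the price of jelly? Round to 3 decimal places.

At P_x = 6.89 and P_y = 10.5: Q_x = 418.353.
∂Q_x/∂P_y = -0.41P_x = -0.41(6.89) = -2.8249.
ε = (∂Q_x/∂P_y)(P_y/Q_x) = -2.8249 × (10.5/418.353) ≈ -0.071.

-0.071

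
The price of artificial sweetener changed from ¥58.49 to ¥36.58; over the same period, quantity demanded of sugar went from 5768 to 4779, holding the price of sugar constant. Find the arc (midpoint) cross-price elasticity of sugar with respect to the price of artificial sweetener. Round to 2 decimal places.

0.41

ΔQ_A = 4779 − 5768 = -989; ΔP_B = 36.58 − 58.49 = -21.91.
Midpoints: Q̄_A = 5273.5, P̄_B = 47.53.
ε = (ΔQ_A/Q̄_A)/(ΔP_B/P̄_B) = (-989/5273.5)/(-21.91/47.53) ≈ 0.41.
ε > 0: sugar and artificial sweetener are substitutes.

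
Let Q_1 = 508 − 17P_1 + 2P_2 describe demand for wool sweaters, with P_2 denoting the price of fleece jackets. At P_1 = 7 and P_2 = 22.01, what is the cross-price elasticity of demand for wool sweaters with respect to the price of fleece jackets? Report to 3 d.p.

At P_1 = 7 and P_2 = 22.01: Q_1 = 433.02.
∂Q_1/∂P_2 = 2.
ε = (∂Q_1/∂P_2)(P_2/Q_1) = 2 × (22.01/433.02) ≈ 0.102.
Since ε > 0, wool sweaters and fleece jackets are substitutes.

0.102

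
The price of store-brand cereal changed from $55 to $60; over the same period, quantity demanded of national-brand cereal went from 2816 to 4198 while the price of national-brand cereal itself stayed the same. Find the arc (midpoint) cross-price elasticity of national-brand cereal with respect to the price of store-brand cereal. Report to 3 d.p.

4.532

ΔQ_A = 4198 − 2816 = 1382; ΔP_B = 60 − 55 = 5.
Midpoints: Q̄_A = 3507.0, P̄_B = 57.50.
ε = (ΔQ_A/Q̄_A)/(ΔP_B/P̄_B) = (1382/3507.0)/(5/57.50) ≈ 4.532.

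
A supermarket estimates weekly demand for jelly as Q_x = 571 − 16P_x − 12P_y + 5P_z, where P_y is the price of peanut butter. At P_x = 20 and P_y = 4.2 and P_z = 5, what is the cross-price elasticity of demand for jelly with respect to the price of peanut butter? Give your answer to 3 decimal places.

At P_x = 20 and P_y = 4.2 and P_z = 5: Q_x = 225.6.
∂Q_x/∂P_y = -12.
ε = (∂Q_x/∂P_y)(P_y/Q_x) = -12 × (4.2/225.6) ≈ -0.223.
Since ε < 0, jelly and peanut butter are complements.

-0.223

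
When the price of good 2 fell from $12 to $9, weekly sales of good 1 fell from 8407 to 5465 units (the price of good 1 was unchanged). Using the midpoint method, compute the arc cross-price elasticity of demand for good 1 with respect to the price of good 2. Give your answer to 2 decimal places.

ΔQ_1 = 5465 − 8407 = -2942; ΔP_2 = 9 − 12 = -3.
Midpoints: Q̄_1 = 6936.0, P̄_2 = 10.50.
ε = (ΔQ_1/Q̄_1)/(ΔP_2/P̄_2) = (-2942/6936.0)/(-3/10.50) ≈ 1.48.
ε > 0: good 1 and good 2 are substitutes.

1.48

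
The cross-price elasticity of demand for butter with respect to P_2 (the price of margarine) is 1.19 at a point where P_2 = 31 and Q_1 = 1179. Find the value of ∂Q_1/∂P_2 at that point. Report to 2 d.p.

ε = (∂Q_1/∂P_2)·(P_2/Q_1) ⇒ ∂Q_1/∂P_2 = ε·Q_1/P_2 = 1.19 × 1179/31 ≈ 45.26.

45.26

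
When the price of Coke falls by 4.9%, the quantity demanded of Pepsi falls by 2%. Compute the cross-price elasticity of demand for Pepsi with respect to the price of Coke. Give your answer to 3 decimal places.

0.408

ε = (%ΔQ of Pepsi) / (%ΔP of Coke) = (-2%) / (-4.9%) ≈ 0.408.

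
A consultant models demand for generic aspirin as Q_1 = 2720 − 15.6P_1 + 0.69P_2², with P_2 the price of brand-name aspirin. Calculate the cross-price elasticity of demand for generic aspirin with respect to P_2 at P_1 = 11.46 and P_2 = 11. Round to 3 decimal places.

0.064

At P_1 = 11.46 and P_2 = 11: Q_1 = 2624.714.
∂Q_1/∂P_2 = 1.38P_2 = 1.38(11) = 15.1800.
ε = (∂Q_1/∂P_2)(P_2/Q_1) = 15.1800 × (11/2624.714) ≈ 0.064.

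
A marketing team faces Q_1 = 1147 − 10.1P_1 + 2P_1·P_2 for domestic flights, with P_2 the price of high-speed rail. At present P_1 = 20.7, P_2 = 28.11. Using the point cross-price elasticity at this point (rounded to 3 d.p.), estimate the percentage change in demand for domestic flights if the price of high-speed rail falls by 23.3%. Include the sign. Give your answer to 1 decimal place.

-12.9%

At P_1 = 20.7, P_2 = 28.11: Q_1 = 2101.684.
∂Q_1/∂P_2 = 2P_1 = 41.4000.
ε = (∂Q_1/∂P_2)(P_2/Q_1) = 41.4000 × 28.11/2101.684 ≈ 0.554.
%ΔQ_1 ≈ ε × %ΔP_2 = 0.554 × (-23.3%) = -12.9%.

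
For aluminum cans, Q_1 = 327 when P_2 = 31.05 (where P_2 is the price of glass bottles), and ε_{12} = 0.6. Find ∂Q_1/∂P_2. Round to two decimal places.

ε = (∂Q_1/∂P_2)·(P_2/Q_1) ⇒ ∂Q_1/∂P_2 = ε·Q_1/P_2 = 0.6 × 327/31.05 ≈ 6.32.

6.32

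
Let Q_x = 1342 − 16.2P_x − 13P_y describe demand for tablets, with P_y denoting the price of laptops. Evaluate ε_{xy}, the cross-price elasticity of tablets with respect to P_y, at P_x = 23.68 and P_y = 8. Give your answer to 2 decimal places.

-0.12

At P_x = 23.68 and P_y = 8: Q_x = 854.384.
∂Q_x/∂P_y = -13.
ε = (∂Q_x/∂P_y)(P_y/Q_x) = -13 × (8/854.384) ≈ -0.12.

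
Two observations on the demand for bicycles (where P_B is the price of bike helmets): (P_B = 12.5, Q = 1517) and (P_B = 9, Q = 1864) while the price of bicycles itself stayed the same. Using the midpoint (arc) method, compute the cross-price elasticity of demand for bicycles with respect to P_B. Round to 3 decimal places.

ΔQ_A = 1864 − 1517 = 347; ΔP_B = 9 − 12.5 = -3.5.
Midpoints: Q̄_A = 1690.5, P̄_B = 10.75.
ε = (ΔQ_A/Q̄_A)/(ΔP_B/P̄_B) = (347/1690.5)/(-3.5/10.75) ≈ -0.630.

-0.630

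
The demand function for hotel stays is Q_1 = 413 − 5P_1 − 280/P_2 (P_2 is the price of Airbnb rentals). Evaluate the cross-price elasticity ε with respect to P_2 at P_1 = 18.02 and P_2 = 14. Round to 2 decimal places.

0.07

At P_1 = 18.02 and P_2 = 14: Q_1 = 302.9.
∂Q_1/∂P_2 = 280/P_2² = 1.4286.
ε = (∂Q_1/∂P_2)(P_2/Q_1) = 1.4286 × (14/302.9) ≈ 0.07.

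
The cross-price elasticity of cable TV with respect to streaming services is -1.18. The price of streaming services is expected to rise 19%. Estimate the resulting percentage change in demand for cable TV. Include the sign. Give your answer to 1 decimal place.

-22.4%

%ΔQ ≈ ε × %ΔP of streaming services = -1.18 × (19%) = -22.4%.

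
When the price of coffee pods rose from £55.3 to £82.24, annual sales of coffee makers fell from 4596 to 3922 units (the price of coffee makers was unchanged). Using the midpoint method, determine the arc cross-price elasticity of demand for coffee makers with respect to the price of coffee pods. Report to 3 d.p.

-0.404

ΔQ_A = 3922 − 4596 = -674; ΔP_B = 82.24 − 55.3 = 26.94.
Midpoints: Q̄_A = 4259.0, P̄_B = 68.77.
ε = (ΔQ_A/Q̄_A)/(ΔP_B/P̄_B) = (-674/4259.0)/(26.94/68.77) ≈ -0.404.
ε < 0: coffee makers and coffee pods are complements.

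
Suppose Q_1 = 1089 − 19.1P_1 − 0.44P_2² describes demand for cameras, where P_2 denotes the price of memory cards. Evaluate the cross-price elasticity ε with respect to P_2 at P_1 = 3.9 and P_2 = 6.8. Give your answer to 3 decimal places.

-0.041

At P_1 = 3.9 and P_2 = 6.8: Q_1 = 994.164.
∂Q_1/∂P_2 = -0.88P_2 = -0.88(6.8) = -5.9840.
ε = (∂Q_1/∂P_2)(P_2/Q_1) = -5.9840 × (6.8/994.164) ≈ -0.041.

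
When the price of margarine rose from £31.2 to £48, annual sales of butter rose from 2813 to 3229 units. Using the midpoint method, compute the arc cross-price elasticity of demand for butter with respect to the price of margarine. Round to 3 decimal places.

ΔQ_A = 3229 − 2813 = 416; ΔP_B = 48 − 31.2 = 16.8.
Midpoints: Q̄_A = 3021.0, P̄_B = 39.60.
ε = (ΔQ_A/Q̄_A)/(ΔP_B/P̄_B) = (416/3021.0)/(16.8/39.60) ≈ 0.325.

0.325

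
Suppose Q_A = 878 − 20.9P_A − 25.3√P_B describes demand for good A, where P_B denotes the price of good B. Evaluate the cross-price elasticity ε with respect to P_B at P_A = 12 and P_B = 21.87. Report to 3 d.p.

At P_A = 12 and P_B = 21.87: Q_A = 508.884.
∂Q_A/∂P_B = -25.3/(2√P_B) = -25.3/(2√21.87) = -2.7050.
ε = (∂Q_A/∂P_B)(P_B/Q_A) = -2.7050 × (21.87/508.884) ≈ -0.116.

-0.116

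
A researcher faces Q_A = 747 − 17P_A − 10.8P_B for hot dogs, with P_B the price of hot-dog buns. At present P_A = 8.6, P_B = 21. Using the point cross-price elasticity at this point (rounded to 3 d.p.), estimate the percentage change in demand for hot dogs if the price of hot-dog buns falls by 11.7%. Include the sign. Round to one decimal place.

7.1%

At P_A = 8.6, P_B = 21: Q_A = 374.
∂Q_A/∂P_B = -10.8.
ε = (∂Q_A/∂P_B)(P_B/Q_A) = -10.8000 × 21/374 ≈ -0.606.
%ΔQ_A ≈ ε × %ΔP_B = -0.606 × (-11.7%) = 7.1%.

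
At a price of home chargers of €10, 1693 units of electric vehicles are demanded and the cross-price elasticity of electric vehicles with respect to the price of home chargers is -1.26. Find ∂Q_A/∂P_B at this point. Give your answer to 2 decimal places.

ε = (∂Q_A/∂P_B)·(P_B/Q_A) ⇒ ∂Q_A/∂P_B = ε·Q_A/P_B = -1.26 × 1693/10 ≈ -213.32.

-213.32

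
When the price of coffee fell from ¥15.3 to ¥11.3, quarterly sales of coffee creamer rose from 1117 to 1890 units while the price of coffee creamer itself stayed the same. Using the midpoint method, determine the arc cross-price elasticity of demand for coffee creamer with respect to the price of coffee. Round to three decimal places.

-1.709

ΔQ_A = 1890 − 1117 = 773; ΔP_B = 11.3 − 15.3 = -4.
Midpoints: Q̄_A = 1503.5, P̄_B = 13.30.
ε = (ΔQ_A/Q̄_A)/(ΔP_B/P̄_B) = (773/1503.5)/(-4/13.30) ≈ -1.709.
ε < 0: coffee creamer and coffee are complements.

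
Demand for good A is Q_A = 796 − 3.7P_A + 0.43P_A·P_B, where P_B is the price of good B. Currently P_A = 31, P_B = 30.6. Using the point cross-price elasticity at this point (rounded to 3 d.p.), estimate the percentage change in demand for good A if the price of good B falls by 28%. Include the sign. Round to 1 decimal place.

-10.5%

At P_A = 31, P_B = 30.6: Q_A = 1089.198.
∂Q_A/∂P_B = 0.43P_A = 13.3300.
ε = (∂Q_A/∂P_B)(P_B/Q_A) = 13.3300 × 30.6/1089.198 ≈ 0.374.
%ΔQ_A ≈ ε × %ΔP_B = 0.374 × (-28%) = -10.5%.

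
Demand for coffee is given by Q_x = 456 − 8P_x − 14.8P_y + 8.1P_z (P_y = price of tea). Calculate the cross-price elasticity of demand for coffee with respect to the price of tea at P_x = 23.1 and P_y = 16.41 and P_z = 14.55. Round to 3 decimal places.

-1.661

At P_x = 23.1 and P_y = 16.41 and P_z = 14.55: Q_x = 146.187.
∂Q_x/∂P_y = -14.8.
ε = (∂Q_x/∂P_y)(P_y/Q_x) = -14.8 × (16.41/146.187) ≈ -1.661.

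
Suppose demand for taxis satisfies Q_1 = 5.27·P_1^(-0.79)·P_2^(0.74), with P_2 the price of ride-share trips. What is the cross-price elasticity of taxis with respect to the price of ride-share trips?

In a log-linear (constant-elasticity) demand function, the coefficient on the exponent of P_2 is the cross-price elasticity.
ε = 0.74. Positive, so taxis and ride-share trips are substitutes.

0.74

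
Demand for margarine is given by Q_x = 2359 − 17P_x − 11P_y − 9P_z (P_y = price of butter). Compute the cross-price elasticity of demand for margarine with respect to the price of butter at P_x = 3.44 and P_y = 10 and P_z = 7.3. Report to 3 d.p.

-0.052

At P_x = 3.44 and P_y = 10 and P_z = 7.3: Q_x = 2124.82.
∂Q_x/∂P_y = -11.
ε = (∂Q_x/∂P_y)(P_y/Q_x) = -11 × (10/2124.82) ≈ -0.052.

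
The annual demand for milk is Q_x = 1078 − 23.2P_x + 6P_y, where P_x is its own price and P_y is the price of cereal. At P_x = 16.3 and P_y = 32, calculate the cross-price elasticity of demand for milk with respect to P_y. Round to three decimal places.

At P_x = 16.3 and P_y = 32: Q_x = 891.84.
∂Q_x/∂P_y = 6.
ε = (∂Q_x/∂P_y)(P_y/Q_x) = 6 × (32/891.84) ≈ 0.215.
Since ε > 0, milk and cereal are substitutes.

0.215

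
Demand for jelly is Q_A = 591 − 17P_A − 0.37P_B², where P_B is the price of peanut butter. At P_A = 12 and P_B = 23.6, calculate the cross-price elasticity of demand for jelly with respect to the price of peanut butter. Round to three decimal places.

At P_A = 12 and P_B = 23.6: Q_A = 180.925.
∂Q_A/∂P_B = -0.74P_B = -0.74(23.6) = -17.4640.
ε = (∂Q_A/∂P_B)(P_B/Q_A) = -17.4640 × (23.6/180.925) ≈ -2.278.

-2.278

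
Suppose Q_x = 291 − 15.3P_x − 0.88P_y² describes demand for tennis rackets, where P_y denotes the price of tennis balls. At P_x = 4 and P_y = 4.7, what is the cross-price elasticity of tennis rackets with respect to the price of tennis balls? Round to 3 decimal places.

-0.185

At P_x = 4 and P_y = 4.7: Q_x = 210.361.
∂Q_x/∂P_y = -1.76P_y = -1.76(4.7) = -8.2720.
ε = (∂Q_x/∂P_y)(P_y/Q_x) = -8.2720 × (4.7/210.361) ≈ -0.185.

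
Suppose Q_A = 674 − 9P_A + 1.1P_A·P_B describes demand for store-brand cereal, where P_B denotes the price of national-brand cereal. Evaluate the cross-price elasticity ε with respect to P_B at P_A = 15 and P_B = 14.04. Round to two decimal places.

0.30

At P_A = 15 and P_B = 14.04: Q_A = 770.66.
∂Q_A/∂P_B = 1.1P_A = 1.1(15) = 16.5000.
ε = (∂Q_A/∂P_B)(P_B/Q_A) = 16.5000 × (14.04/770.66) ≈ 0.30.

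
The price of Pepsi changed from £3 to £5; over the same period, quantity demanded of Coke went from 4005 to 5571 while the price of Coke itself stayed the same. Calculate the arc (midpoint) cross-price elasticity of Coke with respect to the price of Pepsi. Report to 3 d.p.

ΔQ_A = 5571 − 4005 = 1566; ΔP_B = 5 − 3 = 2.
Midpoints: Q̄_A = 4788.0, P̄_B = 4.00.
ε = (ΔQ_A/Q̄_A)/(ΔP_B/P̄_B) = (1566/4788.0)/(2/4.00) ≈ 0.654.

0.654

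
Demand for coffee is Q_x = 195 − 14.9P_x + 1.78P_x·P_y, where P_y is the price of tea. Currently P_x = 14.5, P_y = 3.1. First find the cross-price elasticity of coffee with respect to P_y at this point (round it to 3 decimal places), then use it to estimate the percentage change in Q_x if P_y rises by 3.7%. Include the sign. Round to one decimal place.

At P_x = 14.5, P_y = 3.1: Q_x = 58.961.
∂Q_x/∂P_y = 1.78P_x = 25.8100.
ε = (∂Q_x/∂P_y)(P_y/Q_x) = 25.8100 × 3.1/58.961 ≈ 1.357.
%ΔQ_x ≈ ε × %ΔP_y = 1.357 × (3.7%) = 5.0%.

5.0%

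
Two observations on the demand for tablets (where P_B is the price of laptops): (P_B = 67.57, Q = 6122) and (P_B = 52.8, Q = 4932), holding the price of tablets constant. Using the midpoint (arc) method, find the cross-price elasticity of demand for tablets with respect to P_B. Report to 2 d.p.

0.88

ΔQ_A = 4932 − 6122 = -1190; ΔP_B = 52.8 − 67.57 = -14.77.
Midpoints: Q̄_A = 5527.0, P̄_B = 60.18.
ε = (ΔQ_A/Q̄_A)/(ΔP_B/P̄_B) = (-1190/5527.0)/(-14.77/60.18) ≈ 0.88.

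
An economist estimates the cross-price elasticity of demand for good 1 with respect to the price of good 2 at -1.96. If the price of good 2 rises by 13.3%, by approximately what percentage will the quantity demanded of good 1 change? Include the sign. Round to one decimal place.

-26.1%

%ΔQ ≈ ε × %ΔP of good 2 = -1.96 × (13.3%) = -26.1%.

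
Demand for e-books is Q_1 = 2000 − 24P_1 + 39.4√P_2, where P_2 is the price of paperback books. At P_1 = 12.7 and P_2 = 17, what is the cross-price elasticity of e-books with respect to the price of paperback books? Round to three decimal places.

0.044

At P_1 = 12.7 and P_2 = 17: Q_1 = 1857.650.
∂Q_1/∂P_2 = 39.4/(2√P_2) = 39.4/(2√17) = 4.7780.
ε = (∂Q_1/∂P_2)(P_2/Q_1) = 4.7780 × (17/1857.650) ≈ 0.044.
ε > 0: substitutes.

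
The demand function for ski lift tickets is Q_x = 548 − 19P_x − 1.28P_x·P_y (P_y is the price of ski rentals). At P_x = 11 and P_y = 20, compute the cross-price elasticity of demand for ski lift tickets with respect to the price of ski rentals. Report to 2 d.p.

-4.91

At P_x = 11 and P_y = 20: Q_x = 57.4.
∂Q_x/∂P_y = -1.28P_x = -1.28(11) = -14.0800.
ε = (∂Q_x/∂P_y)(P_y/Q_x) = -14.0800 × (20/57.4) ≈ -4.91.
ε < 0: complements.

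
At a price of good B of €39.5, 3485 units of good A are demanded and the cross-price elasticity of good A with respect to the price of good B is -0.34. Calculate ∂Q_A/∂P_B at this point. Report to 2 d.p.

-30.00

ε = (∂Q_A/∂P_B)·(P_B/Q_A) ⇒ ∂Q_A/∂P_B = ε·Q_A/P_B = -0.34 × 3485/39.5 ≈ -30.00.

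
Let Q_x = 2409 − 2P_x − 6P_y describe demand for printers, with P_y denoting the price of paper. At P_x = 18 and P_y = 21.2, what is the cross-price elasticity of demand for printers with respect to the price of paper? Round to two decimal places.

At P_x = 18 and P_y = 21.2: Q_x = 2245.8.
∂Q_x/∂P_y = -6.
ε = (∂Q_x/∂P_y)(P_y/Q_x) = -6 × (21.2/2245.8) ≈ -0.06.
Since ε < 0, printers and paper are complements.

-0.06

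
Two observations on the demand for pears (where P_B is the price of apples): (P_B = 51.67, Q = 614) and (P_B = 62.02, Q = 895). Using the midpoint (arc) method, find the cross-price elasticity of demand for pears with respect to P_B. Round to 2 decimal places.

2.05

ΔQ_A = 895 − 614 = 281; ΔP_B = 62.02 − 51.67 = 10.35.
Midpoints: Q̄_A = 754.5, P̄_B = 56.84.
ε = (ΔQ_A/Q̄_A)/(ΔP_B/P̄_B) = (281/754.5)/(10.35/56.84) ≈ 2.05.
ε > 0: pears and apples are substitutes.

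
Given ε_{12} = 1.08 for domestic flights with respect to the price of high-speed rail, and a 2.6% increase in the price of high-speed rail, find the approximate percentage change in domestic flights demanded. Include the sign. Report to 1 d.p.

%ΔQ ≈ ε × %ΔP of high-speed rail = 1.08 × (2.6%) = 2.8%.

2.8%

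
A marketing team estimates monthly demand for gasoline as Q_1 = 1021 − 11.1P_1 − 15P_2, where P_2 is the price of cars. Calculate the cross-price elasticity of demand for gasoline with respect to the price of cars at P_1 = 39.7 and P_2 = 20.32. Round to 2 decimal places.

-1.11

At P_1 = 39.7 and P_2 = 20.32: Q_1 = 275.53.
∂Q_1/∂P_2 = -15.
ε = (∂Q_1/∂P_2)(P_2/Q_1) = -15 × (20.32/275.53) ≈ -1.11.
Since ε < 0, gasoline and cars are complements.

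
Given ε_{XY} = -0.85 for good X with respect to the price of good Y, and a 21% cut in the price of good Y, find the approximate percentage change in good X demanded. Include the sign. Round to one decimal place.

17.9%

%ΔQ ≈ ε × %ΔP of good Y = -0.85 × (-21%) = 17.9%.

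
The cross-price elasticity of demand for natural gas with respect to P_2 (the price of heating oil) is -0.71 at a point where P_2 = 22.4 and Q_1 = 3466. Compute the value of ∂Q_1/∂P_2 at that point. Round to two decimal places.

-109.86

ε = (∂Q_1/∂P_2)·(P_2/Q_1) ⇒ ∂Q_1/∂P_2 = ε·Q_1/P_2 = -0.71 × 3466/22.4 ≈ -109.86.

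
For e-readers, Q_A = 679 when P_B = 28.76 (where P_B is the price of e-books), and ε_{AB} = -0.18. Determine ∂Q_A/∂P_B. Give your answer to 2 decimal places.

ε = (∂Q_A/∂P_B)·(P_B/Q_A) ⇒ ∂Q_A/∂P_B = ε·Q_A/P_B = -0.18 × 679/28.76 ≈ -4.25.

-4.25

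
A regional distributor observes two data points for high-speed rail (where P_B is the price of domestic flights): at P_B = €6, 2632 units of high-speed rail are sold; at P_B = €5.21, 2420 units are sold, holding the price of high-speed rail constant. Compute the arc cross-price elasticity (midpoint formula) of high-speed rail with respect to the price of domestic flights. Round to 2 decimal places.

0.60

ΔQ_A = 2420 − 2632 = -212; ΔP_B = 5.21 − 6 = -0.79.
Midpoints: Q̄_A = 2526.0, P̄_B = 5.61.
ε = (ΔQ_A/Q̄_A)/(ΔP_B/P̄_B) = (-212/2526.0)/(-0.79/5.61) ≈ 0.60.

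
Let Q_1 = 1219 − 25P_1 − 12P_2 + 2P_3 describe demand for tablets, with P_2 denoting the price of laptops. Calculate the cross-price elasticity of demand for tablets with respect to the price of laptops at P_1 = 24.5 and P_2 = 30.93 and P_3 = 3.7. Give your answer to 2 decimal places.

At P_1 = 24.5 and P_2 = 30.93 and P_3 = 3.7: Q_1 = 242.74.
∂Q_1/∂P_2 = -12.
ε = (∂Q_1/∂P_2)(P_2/Q_1) = -12 × (30.93/242.74) ≈ -1.53.

-1.53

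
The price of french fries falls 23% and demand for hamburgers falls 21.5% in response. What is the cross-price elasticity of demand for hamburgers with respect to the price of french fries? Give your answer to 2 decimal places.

0.93

ε = (%ΔQ of hamburgers) / (%ΔP of french fries) = (-21.5%) / (-23%) ≈ 0.93.
Positive cross-price elasticity: substitutes.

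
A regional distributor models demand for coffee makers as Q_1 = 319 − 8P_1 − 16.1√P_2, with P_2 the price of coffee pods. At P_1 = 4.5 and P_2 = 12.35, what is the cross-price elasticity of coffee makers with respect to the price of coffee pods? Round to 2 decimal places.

-0.12

At P_1 = 4.5 and P_2 = 12.35: Q_1 = 226.420.
∂Q_1/∂P_2 = -16.1/(2√P_2) = -16.1/(2√12.35) = -2.2907.
ε = (∂Q_1/∂P_2)(P_2/Q_1) = -2.2907 × (12.35/226.420) ≈ -0.12.
ε < 0: complements.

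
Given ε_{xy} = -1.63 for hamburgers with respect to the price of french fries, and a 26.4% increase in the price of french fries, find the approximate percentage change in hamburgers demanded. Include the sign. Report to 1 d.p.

-43.0%

%ΔQ ≈ ε × %ΔP of french fries = -1.63 × (26.4%) = -43.0%.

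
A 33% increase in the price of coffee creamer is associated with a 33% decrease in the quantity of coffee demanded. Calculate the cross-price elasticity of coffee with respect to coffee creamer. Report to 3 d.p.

ε = (%ΔQ of coffee) / (%ΔP of coffee creamer) = (-33%) / (33%) ≈ -1.000.

-1.000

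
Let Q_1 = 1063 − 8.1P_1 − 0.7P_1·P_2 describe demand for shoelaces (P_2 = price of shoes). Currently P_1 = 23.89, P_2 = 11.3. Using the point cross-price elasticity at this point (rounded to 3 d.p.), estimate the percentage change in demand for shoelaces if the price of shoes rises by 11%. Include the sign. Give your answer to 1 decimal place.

-3.1%

At P_1 = 23.89, P_2 = 11.3: Q_1 = 680.521.
∂Q_1/∂P_2 = -0.7P_1 = -16.7230.
ε = (∂Q_1/∂P_2)(P_2/Q_1) = -16.7230 × 11.3/680.521 ≈ -0.278.
%ΔQ_1 ≈ ε × %ΔP_2 = -0.278 × (11%) = -3.1%.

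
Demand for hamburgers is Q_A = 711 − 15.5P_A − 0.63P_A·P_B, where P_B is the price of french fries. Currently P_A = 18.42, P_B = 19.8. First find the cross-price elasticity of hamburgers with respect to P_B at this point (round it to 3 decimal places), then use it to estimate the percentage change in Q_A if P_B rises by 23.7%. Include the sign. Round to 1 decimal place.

At P_A = 18.42, P_B = 19.8: Q_A = 195.719.
∂Q_A/∂P_B = -0.63P_A = -11.6046.
ε = (∂Q_A/∂P_B)(P_B/Q_A) = -11.6046 × 19.8/195.719 ≈ -1.174.
%ΔQ_A ≈ ε × %ΔP_B = -1.174 × (23.7%) = -27.8%.

-27.8%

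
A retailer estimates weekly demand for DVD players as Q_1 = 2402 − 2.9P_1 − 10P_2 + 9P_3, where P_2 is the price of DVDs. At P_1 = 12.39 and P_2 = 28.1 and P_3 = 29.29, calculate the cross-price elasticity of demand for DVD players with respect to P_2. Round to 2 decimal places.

-0.12

At P_1 = 12.39 and P_2 = 28.1 and P_3 = 29.29: Q_1 = 2348.679.
∂Q_1/∂P_2 = -10.
ε = (∂Q_1/∂P_2)(P_2/Q_1) = -10 × (28.1/2348.679) ≈ -0.12.
Since ε < 0, DVD players and DVDs are complements.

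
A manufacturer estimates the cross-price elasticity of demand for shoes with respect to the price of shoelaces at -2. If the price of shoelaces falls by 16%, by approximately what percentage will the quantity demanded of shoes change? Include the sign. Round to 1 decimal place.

%ΔQ ≈ ε × %ΔP of shoelaces = -2 × (-16%) = 32.0%.

32.0%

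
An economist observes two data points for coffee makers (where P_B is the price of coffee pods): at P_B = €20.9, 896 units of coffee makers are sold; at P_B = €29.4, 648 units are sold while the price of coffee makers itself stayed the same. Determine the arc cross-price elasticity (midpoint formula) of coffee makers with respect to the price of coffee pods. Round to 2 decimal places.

-0.95

ΔQ_A = 648 − 896 = -248; ΔP_B = 29.4 − 20.9 = 8.5.
Midpoints: Q̄_A = 772.0, P̄_B = 25.15.
ε = (ΔQ_A/Q̄_A)/(ΔP_B/P̄_B) = (-248/772.0)/(8.5/25.15) ≈ -0.95.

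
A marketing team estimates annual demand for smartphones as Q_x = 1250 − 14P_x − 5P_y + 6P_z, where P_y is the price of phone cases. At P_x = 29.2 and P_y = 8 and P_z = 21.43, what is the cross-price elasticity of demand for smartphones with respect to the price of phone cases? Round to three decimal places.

-0.043

At P_x = 29.2 and P_y = 8 and P_z = 21.43: Q_x = 929.78.
∂Q_x/∂P_y = -5.
ε = (∂Q_x/∂P_y)(P_y/Q_x) = -5 × (8/929.78) ≈ -0.043.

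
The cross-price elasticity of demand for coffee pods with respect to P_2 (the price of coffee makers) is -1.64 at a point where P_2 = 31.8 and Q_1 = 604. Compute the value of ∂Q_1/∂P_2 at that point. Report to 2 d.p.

ε = (∂Q_1/∂P_2)·(P_2/Q_1) ⇒ ∂Q_1/∂P_2 = ε·Q_1/P_2 = -1.64 × 604/31.8 ≈ -31.15.

-31.15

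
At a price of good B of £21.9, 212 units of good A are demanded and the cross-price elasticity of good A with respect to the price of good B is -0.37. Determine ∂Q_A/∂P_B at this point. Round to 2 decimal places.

-3.58

ε = (∂Q_A/∂P_B)·(P_B/Q_A) ⇒ ∂Q_A/∂P_B = ε·Q_A/P_B = -0.37 × 212/21.9 ≈ -3.58.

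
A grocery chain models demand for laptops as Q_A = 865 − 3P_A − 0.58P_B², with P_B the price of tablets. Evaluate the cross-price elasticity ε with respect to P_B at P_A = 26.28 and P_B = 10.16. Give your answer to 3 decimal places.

-0.165

At P_A = 26.28 and P_B = 10.16: Q_A = 726.289.
∂Q_A/∂P_B = -1.16P_B = -1.16(10.16) = -11.7856.
ε = (∂Q_A/∂P_B)(P_B/Q_A) = -11.7856 × (10.16/726.289) ≈ -0.165.
ε < 0: complements.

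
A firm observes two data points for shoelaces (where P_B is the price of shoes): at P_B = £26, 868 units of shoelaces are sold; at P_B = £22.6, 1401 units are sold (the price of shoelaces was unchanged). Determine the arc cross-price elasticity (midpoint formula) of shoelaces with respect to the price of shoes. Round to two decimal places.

ΔQ_A = 1401 − 868 = 533; ΔP_B = 22.6 − 26 = -3.4.
Midpoints: Q̄_A = 1134.5, P̄_B = 24.30.
ε = (ΔQ_A/Q̄_A)/(ΔP_B/P̄_B) = (533/1134.5)/(-3.4/24.30) ≈ -3.36.
ε < 0: shoelaces and shoes are complements.

-3.36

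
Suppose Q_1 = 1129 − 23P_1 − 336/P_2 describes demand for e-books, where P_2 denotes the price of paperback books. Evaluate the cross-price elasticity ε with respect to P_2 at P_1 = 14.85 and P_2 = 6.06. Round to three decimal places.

At P_1 = 14.85 and P_2 = 6.06: Q_1 = 732.004.
∂Q_1/∂P_2 = 336/P_2² = 9.1494.
ε = (∂Q_1/∂P_2)(P_2/Q_1) = 9.1494 × (6.06/732.004) ≈ 0.076.

0.076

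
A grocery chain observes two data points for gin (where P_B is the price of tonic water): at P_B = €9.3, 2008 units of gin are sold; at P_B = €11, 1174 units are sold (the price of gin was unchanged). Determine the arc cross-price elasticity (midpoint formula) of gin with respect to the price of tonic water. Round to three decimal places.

-3.130

ΔQ_A = 1174 − 2008 = -834; ΔP_B = 11 − 9.3 = 1.7.
Midpoints: Q̄_A = 1591.0, P̄_B = 10.15.
ε = (ΔQ_A/Q̄_A)/(ΔP_B/P̄_B) = (-834/1591.0)/(1.7/10.15) ≈ -3.130.
ε < 0: gin and tonic water are complements.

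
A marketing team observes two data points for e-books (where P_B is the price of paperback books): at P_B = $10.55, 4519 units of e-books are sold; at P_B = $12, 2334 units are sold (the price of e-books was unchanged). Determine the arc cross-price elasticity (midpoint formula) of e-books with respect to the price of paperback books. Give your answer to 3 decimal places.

ΔQ_A = 2334 − 4519 = -2185; ΔP_B = 12 − 10.55 = 1.45.
Midpoints: Q̄_A = 3426.5, P̄_B = 11.28.
ε = (ΔQ_A/Q̄_A)/(ΔP_B/P̄_B) = (-2185/3426.5)/(1.45/11.28) ≈ -4.958.
ε < 0: e-books and paperback books are complements.

-4.958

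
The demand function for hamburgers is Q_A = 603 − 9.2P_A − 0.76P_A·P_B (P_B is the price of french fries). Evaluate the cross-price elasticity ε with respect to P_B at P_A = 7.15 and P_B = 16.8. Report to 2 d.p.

-0.20

At P_A = 7.15 and P_B = 16.8: Q_A = 445.929.
∂Q_A/∂P_B = -0.76P_A = -0.76(7.15) = -5.4340.
ε = (∂Q_A/∂P_B)(P_B/Q_A) = -5.4340 × (16.8/445.929) ≈ -0.20.
ε < 0: complements.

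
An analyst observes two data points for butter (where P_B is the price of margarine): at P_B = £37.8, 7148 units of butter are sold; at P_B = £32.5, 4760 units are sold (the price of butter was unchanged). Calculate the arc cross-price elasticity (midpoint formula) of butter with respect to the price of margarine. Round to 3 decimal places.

2.660

ΔQ_A = 4760 − 7148 = -2388; ΔP_B = 32.5 − 37.8 = -5.3.
Midpoints: Q̄_A = 5954.0, P̄_B = 35.15.
ε = (ΔQ_A/Q̄_A)/(ΔP_B/P̄_B) = (-2388/5954.0)/(-5.3/35.15) ≈ 2.660.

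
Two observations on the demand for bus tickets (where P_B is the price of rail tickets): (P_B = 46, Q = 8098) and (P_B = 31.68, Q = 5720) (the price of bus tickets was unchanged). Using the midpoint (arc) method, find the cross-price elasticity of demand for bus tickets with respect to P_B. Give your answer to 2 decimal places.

ΔQ_A = 5720 − 8098 = -2378; ΔP_B = 31.68 − 46 = -14.32.
Midpoints: Q̄_A = 6909.0, P̄_B = 38.84.
ε = (ΔQ_A/Q̄_A)/(ΔP_B/P̄_B) = (-2378/6909.0)/(-14.32/38.84) ≈ 0.93.

0.93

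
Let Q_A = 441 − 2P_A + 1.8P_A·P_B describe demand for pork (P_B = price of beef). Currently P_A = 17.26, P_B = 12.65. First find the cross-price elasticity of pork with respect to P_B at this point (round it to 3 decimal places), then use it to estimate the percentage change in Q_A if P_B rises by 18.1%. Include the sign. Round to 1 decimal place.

8.9%

At P_A = 17.26, P_B = 12.65: Q_A = 799.490.
∂Q_A/∂P_B = 1.8P_A = 31.0680.
ε = (∂Q_A/∂P_B)(P_B/Q_A) = 31.0680 × 12.65/799.490 ≈ 0.492.
%ΔQ_A ≈ ε × %ΔP_B = 0.492 × (18.1%) = 8.9%.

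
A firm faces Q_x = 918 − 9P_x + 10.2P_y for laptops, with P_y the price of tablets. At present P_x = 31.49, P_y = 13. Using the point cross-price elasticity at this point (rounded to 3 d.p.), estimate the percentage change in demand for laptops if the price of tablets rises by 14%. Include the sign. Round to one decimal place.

2.4%

At P_x = 31.49, P_y = 13: Q_x = 767.19.
∂Q_x/∂P_y = 10.2.
ε = (∂Q_x/∂P_y)(P_y/Q_x) = 10.2000 × 13/767.19 ≈ 0.173.
%ΔQ_x ≈ ε × %ΔP_y = 0.173 × (14%) = 2.4%.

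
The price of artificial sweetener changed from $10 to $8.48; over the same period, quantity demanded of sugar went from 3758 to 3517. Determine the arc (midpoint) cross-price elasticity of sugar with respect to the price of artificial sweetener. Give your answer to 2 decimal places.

0.40

ΔQ_A = 3517 − 3758 = -241; ΔP_B = 8.48 − 10 = -1.52.
Midpoints: Q̄_A = 3637.5, P̄_B = 9.24.
ε = (ΔQ_A/Q̄_A)/(ΔP_B/P̄_B) = (-241/3637.5)/(-1.52/9.24) ≈ 0.40.
ε > 0: sugar and artificial sweetener are substitutes.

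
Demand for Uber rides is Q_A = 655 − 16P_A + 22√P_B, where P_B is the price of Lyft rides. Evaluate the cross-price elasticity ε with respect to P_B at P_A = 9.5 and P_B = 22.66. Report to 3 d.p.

0.086

At P_A = 9.5 and P_B = 22.66: Q_A = 607.726.
∂Q_A/∂P_B = 22/(2√P_B) = 22/(2√22.66) = 2.3108.
ε = (∂Q_A/∂P_B)(P_B/Q_A) = 2.3108 × (22.66/607.726) ≈ 0.086.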